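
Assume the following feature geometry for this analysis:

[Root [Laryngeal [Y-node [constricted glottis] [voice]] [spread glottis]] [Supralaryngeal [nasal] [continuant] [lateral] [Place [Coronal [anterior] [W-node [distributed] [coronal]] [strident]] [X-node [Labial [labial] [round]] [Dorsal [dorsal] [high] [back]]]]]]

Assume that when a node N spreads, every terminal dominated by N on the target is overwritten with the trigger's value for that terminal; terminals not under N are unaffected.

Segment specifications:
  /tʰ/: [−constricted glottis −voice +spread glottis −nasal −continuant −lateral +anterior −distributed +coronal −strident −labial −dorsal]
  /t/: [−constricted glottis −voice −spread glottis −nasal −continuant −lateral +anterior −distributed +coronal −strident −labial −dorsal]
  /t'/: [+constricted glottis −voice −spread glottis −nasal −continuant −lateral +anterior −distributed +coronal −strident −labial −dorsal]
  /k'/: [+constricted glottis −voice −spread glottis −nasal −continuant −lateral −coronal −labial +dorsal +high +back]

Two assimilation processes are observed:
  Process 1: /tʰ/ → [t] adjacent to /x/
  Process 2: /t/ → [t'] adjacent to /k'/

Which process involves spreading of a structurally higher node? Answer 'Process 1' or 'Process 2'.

Process 1 alters [spread glottis]; the lowest dominating node is [spread glottis] (depth 2 from Root).
Process 2: the feature that changes is [constricted glottis]; the minimal node is [constricted glottis] (depth 3).
[spread glottis] (depth 2) sits above [constricted glottis] (depth 3), making Process 1 the one with the higher spreading node.

Process 1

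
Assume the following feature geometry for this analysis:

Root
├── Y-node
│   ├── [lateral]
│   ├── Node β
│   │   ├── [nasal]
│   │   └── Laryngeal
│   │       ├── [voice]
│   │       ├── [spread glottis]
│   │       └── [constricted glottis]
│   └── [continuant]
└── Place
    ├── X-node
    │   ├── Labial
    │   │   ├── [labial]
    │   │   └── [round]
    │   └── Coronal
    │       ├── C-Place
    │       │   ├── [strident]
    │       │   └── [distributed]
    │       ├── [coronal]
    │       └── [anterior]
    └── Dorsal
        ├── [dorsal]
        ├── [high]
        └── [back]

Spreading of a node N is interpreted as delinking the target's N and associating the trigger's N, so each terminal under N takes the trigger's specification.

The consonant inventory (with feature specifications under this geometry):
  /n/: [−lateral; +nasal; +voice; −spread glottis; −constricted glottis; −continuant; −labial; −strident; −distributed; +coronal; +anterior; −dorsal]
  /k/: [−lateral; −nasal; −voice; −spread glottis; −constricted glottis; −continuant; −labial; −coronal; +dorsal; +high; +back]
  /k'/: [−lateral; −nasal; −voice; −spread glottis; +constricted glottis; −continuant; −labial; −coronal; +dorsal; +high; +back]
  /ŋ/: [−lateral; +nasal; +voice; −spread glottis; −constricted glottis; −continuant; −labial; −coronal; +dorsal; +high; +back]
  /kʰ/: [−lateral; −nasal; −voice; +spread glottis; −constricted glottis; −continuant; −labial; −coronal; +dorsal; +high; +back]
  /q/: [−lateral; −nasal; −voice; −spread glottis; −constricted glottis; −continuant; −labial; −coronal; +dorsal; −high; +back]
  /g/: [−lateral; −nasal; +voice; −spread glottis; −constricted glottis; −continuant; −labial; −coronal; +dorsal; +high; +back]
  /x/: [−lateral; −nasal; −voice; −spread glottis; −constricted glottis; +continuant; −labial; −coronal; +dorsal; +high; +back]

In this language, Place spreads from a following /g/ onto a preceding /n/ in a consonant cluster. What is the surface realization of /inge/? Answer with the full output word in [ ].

The Place node dominates the terminals [labial], [round], [strident], [distributed], [coronal], [anterior], [dorsal], [high], [back].
Spreading Place from /g/ onto /n/ replaces those values with /g/'s: [−labial], [−coronal], [+dorsal], [+high], [+back]. Features outside Place ([lateral], [nasal], [voice], …) stay as in /n/.
Among the inventory, only /ŋ/ has exactly this specification, giving the surface form [iŋge].

[iŋge]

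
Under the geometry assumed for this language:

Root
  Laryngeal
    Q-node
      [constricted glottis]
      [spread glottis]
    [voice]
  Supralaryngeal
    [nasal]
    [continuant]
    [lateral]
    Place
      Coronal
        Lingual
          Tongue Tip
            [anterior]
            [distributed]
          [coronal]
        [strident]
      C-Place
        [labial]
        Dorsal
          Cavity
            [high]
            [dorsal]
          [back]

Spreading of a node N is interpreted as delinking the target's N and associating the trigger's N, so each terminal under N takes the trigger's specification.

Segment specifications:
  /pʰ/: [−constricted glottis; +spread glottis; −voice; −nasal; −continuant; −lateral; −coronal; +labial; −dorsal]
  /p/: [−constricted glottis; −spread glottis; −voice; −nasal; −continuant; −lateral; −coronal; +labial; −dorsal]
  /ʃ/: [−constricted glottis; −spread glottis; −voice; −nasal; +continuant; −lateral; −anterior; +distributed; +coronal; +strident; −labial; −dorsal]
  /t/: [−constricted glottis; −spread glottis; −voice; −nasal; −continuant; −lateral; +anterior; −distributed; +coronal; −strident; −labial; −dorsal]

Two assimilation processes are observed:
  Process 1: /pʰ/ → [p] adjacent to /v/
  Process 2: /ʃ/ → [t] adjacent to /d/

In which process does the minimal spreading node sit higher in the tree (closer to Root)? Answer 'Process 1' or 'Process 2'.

Process 2

Process 1 alters [spread glottis]; the lowest dominating node is [spread glottis] (depth 3 from Root).
Process 2 alters [continuant], [anterior], [distributed], [strident]; the lowest common ancestor is Supralaryngeal (depth 1 from Root).
Supralaryngeal is closer to Root than [spread glottis], so Process 2 spreads the higher node.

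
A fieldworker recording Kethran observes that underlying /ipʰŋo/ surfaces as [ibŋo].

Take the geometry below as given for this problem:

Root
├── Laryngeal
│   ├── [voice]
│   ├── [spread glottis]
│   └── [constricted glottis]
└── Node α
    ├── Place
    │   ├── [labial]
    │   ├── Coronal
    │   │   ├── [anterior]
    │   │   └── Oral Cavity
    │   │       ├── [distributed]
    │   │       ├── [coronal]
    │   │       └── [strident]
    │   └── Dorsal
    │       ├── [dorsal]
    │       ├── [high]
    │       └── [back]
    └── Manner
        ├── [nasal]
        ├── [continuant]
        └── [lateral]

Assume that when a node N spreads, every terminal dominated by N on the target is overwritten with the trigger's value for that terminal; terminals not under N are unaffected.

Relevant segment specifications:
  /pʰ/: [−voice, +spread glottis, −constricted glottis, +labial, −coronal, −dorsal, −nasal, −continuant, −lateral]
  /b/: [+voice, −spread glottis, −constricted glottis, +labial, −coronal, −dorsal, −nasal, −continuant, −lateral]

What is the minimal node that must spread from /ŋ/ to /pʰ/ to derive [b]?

The alternation /pʰ/ → [b] changes [voice], [spread glottis] and nothing else.
These terminals are all dominated by Laryngeal, and no proper subconstituent of Laryngeal covers them all; Laryngeal is their lowest common ancestor.
Delinking /pʰ/'s Laryngeal and associating /ŋ/'s Laryngeal gives precisely the feature bundle of [b].
Since [nasal], [dorsal] are preserved even though /ŋ/ disagrees there, no node above Laryngeal spread.

Laryngeal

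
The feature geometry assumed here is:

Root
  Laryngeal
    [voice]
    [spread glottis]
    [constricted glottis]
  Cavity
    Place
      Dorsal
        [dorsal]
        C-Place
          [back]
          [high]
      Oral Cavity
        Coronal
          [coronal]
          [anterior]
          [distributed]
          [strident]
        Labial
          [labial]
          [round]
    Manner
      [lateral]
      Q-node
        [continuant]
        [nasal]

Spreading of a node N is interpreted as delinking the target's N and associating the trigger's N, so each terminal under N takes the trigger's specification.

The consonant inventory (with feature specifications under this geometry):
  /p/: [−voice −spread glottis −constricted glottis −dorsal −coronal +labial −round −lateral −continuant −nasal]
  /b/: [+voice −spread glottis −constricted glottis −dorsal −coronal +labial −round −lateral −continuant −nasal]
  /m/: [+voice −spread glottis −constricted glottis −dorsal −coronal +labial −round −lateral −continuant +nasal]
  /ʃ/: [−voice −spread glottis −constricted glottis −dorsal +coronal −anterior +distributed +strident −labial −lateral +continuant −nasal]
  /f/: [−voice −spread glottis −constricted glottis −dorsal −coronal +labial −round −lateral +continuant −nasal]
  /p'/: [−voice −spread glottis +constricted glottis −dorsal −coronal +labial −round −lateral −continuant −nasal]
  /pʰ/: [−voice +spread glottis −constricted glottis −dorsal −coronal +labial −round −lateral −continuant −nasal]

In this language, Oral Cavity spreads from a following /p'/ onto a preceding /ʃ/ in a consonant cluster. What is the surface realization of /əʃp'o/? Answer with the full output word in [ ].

[əfp'o]

Terminals under Oral Cavity in this geometry: [coronal], [anterior], [distributed], [strident], [labial], [round].
Spreading Oral Cavity from /p'/ onto /ʃ/ replaces those values with /p'/'s: [−coronal], [+labial], [−round]. Features outside Oral Cavity ([voice], [spread glottis], [constricted glottis], …) stay as in /ʃ/.
Among the inventory, only /f/ has exactly this specification, giving the surface form [əfp'o].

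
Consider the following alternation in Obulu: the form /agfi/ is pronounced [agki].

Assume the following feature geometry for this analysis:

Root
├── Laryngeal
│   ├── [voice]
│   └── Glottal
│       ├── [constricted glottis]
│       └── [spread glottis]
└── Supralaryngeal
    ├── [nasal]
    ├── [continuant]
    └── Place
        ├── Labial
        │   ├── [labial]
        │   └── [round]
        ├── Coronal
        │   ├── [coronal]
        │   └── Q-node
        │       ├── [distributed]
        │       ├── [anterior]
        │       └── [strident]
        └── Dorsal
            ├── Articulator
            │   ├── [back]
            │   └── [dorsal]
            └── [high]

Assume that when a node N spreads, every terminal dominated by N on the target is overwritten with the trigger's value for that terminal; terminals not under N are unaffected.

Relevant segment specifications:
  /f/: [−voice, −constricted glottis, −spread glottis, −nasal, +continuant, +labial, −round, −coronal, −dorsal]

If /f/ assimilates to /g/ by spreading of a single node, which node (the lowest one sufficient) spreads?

Supralaryngeal

Feature comparison: [continuant], [labial], [round], [dorsal], [high], [back] differ between /f/ and [k]; the remaining terminals match.
Tracing each changed feature up the tree, the paths first meet at Supralaryngeal; any lower node misses at least one of them.
Spreading Supralaryngeal from /g/ overwrites each of those terminals with /g/'s values, yielding exactly [k].
Had Root spread, [voice] would have taken /g/'s value; it stays as in /f/, confirming the spreading constituent is exactly Supralaryngeal.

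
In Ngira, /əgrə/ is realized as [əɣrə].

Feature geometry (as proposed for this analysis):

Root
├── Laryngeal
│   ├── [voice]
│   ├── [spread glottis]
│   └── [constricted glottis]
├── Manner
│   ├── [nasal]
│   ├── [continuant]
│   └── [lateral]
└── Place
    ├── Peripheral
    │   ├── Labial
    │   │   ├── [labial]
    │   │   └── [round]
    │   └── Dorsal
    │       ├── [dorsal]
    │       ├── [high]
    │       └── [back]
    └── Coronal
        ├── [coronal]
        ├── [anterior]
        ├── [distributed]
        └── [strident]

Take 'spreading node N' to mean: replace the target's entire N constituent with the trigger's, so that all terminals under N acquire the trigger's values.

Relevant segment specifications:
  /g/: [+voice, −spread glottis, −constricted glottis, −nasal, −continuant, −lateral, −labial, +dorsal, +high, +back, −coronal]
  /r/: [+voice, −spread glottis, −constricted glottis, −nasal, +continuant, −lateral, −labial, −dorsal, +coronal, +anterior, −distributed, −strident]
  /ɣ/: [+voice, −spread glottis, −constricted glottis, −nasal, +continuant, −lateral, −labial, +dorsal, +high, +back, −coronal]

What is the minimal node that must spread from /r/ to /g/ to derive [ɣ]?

Feature comparison: [continuant] differs between /g/ and [ɣ]; the remaining terminals match.
Only a single terminal changes, and /r/ supplies the new value, so [continuant] itself is the minimal spreading constituent.
Features on which the two segments disagree outside [continuant], such as [dorsal], [coronal], are unchanged — nothing dominating them spread, and [continuant] is the minimal sufficient constituent.

[continuant]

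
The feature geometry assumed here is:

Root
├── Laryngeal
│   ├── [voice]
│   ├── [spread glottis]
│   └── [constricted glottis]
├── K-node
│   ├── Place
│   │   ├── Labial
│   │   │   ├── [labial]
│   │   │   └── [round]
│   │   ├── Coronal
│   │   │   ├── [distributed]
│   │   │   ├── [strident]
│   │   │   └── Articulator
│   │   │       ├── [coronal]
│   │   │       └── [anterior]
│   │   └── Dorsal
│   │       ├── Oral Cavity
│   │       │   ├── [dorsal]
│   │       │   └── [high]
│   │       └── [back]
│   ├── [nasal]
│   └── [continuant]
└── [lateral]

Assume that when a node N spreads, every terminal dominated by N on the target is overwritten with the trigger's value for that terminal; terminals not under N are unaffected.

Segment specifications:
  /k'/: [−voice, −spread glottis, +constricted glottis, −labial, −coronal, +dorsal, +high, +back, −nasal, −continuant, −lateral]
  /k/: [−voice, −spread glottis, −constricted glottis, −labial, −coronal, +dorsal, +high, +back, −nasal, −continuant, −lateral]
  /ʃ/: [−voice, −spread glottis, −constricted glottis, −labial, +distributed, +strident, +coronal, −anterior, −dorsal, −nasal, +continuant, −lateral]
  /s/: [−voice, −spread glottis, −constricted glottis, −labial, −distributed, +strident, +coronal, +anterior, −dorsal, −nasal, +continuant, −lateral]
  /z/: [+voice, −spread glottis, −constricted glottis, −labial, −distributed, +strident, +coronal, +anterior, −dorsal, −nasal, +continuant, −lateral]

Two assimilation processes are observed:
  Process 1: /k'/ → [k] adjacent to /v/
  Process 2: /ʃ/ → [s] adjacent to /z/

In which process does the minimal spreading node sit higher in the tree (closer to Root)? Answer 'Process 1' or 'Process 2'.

In Process 1, [constricted glottis] changes, so the minimal spreading node is [constricted glottis] at depth 2.
Process 2 alters [anterior], [distributed]; the lowest common ancestor is Coronal (depth 3 from Root).
[constricted glottis] (depth 2) sits above Coronal (depth 3), making Process 1 the one with the higher spreading node.

Process 1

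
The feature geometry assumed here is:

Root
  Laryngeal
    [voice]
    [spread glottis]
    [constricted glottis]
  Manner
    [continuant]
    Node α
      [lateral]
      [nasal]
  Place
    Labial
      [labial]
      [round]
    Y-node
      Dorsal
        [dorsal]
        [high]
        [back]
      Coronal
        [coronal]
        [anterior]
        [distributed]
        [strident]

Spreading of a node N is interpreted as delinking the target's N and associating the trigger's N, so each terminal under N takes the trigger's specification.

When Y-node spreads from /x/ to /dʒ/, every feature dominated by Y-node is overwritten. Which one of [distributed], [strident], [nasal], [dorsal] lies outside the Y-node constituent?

[nasal]

The terminals dominated by Y-node are [dorsal], [high], [back], [coronal], [anterior], [distributed], [strident].
Of the listed options, [distributed], [strident], [dorsal] are among these and would be overwritten by spreading Y-node.
[nasal] attaches under Node α, not under Y-node, so /dʒ/ retains its own value for [nasal].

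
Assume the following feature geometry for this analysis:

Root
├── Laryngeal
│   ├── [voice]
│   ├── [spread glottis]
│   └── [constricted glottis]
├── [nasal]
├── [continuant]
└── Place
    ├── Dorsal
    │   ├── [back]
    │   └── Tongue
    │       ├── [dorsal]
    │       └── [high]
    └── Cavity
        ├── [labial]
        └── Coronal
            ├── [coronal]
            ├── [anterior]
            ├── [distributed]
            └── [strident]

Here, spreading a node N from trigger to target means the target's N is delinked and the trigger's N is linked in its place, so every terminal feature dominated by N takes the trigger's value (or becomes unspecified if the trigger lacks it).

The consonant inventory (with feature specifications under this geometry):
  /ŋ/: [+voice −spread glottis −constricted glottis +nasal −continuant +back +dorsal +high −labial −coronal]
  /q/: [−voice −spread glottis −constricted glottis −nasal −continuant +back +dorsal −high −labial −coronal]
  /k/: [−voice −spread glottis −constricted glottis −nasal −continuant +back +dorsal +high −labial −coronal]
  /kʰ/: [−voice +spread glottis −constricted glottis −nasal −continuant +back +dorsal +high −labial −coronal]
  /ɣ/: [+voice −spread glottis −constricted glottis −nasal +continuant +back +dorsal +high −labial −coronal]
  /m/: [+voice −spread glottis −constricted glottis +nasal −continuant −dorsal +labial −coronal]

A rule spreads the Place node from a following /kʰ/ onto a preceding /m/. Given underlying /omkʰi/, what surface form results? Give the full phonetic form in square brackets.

Place immediately or transitively dominates [back], [dorsal], [high], [labial], [coronal], [anterior], [distributed], [strident].
After delinking /m/'s Place and linking /kʰ/'s, the affected terminals become [+back], [+dorsal], [+high], [−labial], [−coronal]; [voice], [spread glottis], [constricted glottis], … (outside Place) are retained from /m/.
This feature bundle is that of [ŋ], so /omkʰi/ surfaces as [oŋkʰi].

[oŋkʰi]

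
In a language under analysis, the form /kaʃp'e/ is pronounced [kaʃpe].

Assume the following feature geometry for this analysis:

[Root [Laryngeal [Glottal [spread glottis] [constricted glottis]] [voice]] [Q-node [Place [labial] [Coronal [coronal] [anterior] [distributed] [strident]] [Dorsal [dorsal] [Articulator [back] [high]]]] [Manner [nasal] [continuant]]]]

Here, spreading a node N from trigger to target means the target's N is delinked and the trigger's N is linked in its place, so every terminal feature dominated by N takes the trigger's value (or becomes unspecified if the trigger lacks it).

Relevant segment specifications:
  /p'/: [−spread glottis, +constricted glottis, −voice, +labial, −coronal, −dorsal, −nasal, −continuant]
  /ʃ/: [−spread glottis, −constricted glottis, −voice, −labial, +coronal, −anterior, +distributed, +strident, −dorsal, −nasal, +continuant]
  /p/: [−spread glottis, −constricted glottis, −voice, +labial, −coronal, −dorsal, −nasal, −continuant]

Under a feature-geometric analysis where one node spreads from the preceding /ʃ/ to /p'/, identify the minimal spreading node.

[constricted glottis]

The alternation /p'/ → [p] changes [constricted glottis] and nothing else.
Since just one terminal is affected and it takes /ʃ/'s value, spreading the terminal [constricted glottis] alone is sufficient and minimal.
[labial], [continuant] stay as in /p'/ although /ʃ/ differs there, so no node dominating them spread; among the remaining candidates [constricted glottis] is the lowest that derives the output.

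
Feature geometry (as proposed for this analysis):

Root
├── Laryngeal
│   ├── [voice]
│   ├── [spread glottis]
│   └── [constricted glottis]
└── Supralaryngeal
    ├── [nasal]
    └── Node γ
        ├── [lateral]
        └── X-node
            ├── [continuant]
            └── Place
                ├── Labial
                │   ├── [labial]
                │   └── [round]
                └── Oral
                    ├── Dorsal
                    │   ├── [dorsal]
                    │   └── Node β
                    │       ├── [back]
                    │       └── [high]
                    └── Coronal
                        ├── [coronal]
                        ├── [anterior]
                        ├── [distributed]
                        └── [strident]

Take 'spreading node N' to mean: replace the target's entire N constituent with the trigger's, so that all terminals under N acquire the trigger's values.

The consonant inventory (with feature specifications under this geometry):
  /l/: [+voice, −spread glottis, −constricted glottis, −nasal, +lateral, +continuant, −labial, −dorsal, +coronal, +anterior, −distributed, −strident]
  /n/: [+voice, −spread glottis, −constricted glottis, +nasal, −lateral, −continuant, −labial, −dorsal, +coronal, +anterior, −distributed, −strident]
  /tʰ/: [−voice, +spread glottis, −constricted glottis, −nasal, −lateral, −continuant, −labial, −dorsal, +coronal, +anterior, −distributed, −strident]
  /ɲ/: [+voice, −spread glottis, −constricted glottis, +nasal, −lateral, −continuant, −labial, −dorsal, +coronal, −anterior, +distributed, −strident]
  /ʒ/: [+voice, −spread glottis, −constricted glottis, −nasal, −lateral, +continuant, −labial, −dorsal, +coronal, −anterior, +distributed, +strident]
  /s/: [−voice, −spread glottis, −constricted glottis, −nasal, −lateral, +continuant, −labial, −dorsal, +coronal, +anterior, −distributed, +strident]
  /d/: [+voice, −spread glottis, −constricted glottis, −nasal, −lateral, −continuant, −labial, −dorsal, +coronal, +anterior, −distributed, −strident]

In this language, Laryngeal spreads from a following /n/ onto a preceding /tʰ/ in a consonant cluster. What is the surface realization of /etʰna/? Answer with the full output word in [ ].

[edna]

The Laryngeal node dominates the terminals [voice], [spread glottis], [constricted glottis].
The target acquires /n/'s values for everything under Laryngeal — [+voice], [−spread glottis], [−constricted glottis] — while keeping its own [nasal], [lateral], [continuant], ….
This feature bundle is that of [d], so /etʰna/ surfaces as [edna].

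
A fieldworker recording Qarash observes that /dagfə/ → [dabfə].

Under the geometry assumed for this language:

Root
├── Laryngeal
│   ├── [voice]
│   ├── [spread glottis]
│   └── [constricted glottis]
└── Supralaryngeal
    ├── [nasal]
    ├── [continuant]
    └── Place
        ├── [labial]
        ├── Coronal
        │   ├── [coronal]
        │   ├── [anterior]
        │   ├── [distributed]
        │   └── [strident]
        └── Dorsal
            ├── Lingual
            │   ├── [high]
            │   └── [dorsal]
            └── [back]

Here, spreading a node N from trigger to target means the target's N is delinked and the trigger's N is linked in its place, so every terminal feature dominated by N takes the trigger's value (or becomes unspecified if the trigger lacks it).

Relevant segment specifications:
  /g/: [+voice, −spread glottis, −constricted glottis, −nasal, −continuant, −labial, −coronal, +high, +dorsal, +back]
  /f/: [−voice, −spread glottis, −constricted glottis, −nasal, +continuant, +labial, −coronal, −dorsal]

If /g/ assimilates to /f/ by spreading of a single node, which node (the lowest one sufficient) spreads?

The alternation /g/ → [b] changes [labial], [dorsal], [high], [back] and nothing else.
These terminals are all dominated by Place, and no proper subconstituent of Place covers them all; Place is their lowest common ancestor.
Spreading Place from /f/ overwrites each of those terminals with /f/'s values, yielding exactly [b].
Had Supralaryngeal or a higher node spread, [continuant] would have taken /f/'s value; it stays as in /g/, confirming the spreading constituent is exactly Place.

Place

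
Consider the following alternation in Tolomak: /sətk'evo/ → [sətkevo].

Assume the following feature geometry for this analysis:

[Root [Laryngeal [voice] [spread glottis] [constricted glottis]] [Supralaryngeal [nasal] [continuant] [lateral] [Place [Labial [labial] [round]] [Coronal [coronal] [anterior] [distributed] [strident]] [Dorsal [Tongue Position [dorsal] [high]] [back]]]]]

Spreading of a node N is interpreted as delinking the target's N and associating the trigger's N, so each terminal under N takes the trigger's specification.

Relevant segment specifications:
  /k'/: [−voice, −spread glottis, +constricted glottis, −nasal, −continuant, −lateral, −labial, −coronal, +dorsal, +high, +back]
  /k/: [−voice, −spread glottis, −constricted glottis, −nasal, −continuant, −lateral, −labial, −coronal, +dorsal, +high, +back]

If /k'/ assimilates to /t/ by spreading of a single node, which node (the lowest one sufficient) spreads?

/k'/ and [k] differ in [constricted glottis]; every other specified feature is identical.
With a single altered terminal, the smallest constituent that could spread is that terminal — [constricted glottis].
Features on which the two segments disagree outside [constricted glottis], such as [dorsal], [coronal], are unchanged — nothing dominating them spread, and [constricted glottis] is the minimal sufficient constituent.

[constricted glottis]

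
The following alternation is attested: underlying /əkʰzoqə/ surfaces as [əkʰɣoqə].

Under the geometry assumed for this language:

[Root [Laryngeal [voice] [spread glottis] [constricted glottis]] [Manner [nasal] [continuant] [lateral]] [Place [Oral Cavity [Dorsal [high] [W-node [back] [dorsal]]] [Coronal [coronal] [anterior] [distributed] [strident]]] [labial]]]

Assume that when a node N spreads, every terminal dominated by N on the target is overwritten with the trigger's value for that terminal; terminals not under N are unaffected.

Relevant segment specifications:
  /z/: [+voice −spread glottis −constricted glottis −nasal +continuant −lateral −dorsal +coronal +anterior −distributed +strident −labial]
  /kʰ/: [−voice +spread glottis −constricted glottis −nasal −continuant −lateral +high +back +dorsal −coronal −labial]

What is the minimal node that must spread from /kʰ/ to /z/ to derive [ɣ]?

Oral Cavity

Feature comparison: [coronal], [anterior], [distributed], [strident], [dorsal], [high], [back] differ between /z/ and [ɣ]; the remaining terminals match.
Tracing each changed feature up the tree, the paths first meet at Oral Cavity; any lower node misses at least one of them.
Delinking /z/'s Oral Cavity and associating /kʰ/'s Oral Cavity gives precisely the feature bundle of [ɣ].
[continuant], [voice] stay as in /z/ although /kʰ/ differs there, so no node dominating them spread; among the remaining candidates Oral Cavity is the lowest that derives the output.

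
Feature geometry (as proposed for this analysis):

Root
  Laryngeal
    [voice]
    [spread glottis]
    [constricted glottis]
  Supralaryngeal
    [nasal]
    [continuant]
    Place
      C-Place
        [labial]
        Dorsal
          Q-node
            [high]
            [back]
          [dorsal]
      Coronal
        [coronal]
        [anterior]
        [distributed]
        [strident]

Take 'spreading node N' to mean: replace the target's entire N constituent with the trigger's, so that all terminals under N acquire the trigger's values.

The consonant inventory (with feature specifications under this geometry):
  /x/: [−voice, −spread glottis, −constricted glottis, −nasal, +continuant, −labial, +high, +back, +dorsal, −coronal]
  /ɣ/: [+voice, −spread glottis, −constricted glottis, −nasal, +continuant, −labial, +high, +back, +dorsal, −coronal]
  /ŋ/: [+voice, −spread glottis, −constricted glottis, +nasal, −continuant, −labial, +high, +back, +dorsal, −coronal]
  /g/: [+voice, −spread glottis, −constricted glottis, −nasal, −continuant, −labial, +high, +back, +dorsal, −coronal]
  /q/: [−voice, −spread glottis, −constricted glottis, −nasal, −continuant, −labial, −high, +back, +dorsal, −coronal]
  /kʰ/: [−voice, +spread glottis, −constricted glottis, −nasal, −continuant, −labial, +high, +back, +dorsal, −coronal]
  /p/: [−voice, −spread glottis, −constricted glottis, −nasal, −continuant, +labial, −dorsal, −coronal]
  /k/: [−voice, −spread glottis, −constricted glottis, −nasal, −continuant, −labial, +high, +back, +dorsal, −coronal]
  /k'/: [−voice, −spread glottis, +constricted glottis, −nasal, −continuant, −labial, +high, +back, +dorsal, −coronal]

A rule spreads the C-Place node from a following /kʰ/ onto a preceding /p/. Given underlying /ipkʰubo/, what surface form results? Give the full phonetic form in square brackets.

[ikkʰubo]

C-Place immediately or transitively dominates [labial], [high], [back], [dorsal].
After delinking /p/'s C-Place and linking /kʰ/'s, the affected terminals become [−labial], [+high], [+back], [+dorsal]; [voice], [spread glottis], [constricted glottis], … (outside C-Place) are retained from /p/.
Among the inventory, only /k/ has exactly this specification, giving the surface form [ikkʰubo].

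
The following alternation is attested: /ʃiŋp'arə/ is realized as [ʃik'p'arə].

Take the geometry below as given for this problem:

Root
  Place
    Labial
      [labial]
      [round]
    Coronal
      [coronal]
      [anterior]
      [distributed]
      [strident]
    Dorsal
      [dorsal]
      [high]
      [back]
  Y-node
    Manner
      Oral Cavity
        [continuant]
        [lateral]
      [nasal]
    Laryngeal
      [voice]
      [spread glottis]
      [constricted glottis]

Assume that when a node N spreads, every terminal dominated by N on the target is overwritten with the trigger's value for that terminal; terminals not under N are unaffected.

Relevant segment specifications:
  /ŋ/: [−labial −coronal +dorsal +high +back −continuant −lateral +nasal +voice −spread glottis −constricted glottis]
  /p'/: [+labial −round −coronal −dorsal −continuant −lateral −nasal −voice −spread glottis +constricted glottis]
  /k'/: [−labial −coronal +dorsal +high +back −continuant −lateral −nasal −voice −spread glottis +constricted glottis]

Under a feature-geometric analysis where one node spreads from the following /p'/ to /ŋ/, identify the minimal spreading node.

The alternation /ŋ/ → [k'] changes [voice], [constricted glottis], [nasal] and nothing else.
The smallest constituent containing every changed terminal is Y-node — each of its daughters lacks at least one of the affected features.
Spreading Y-node from /p'/ overwrites each of those terminals with /p'/'s values, yielding exactly [k'].
Since [dorsal], [labial] are preserved even though /p'/ disagrees there, no node above Y-node spread.

Y-node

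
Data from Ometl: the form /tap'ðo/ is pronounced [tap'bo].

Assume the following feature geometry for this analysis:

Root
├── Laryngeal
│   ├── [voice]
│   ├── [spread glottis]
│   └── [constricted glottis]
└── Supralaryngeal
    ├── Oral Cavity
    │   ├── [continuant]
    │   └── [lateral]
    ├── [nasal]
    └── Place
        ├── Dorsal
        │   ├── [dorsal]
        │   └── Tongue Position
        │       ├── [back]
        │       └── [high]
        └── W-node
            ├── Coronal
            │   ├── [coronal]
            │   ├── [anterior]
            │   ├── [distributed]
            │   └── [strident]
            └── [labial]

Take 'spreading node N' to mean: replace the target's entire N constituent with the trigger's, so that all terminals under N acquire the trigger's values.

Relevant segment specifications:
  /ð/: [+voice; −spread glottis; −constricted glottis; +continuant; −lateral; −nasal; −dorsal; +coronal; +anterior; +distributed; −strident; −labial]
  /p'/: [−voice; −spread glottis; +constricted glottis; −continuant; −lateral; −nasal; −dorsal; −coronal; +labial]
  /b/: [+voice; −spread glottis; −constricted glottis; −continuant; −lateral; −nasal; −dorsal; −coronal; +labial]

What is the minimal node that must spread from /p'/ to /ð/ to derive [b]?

Supralaryngeal

The alternation /ð/ → [b] changes [continuant], [labial], [coronal], [anterior], [distributed], [strident] and nothing else.
The smallest constituent containing every changed terminal is Supralaryngeal — each of its daughters lacks at least one of the affected features.
Delinking /ð/'s Supralaryngeal and associating /p'/'s Supralaryngeal gives precisely the feature bundle of [b].
[constricted glottis], [voice] — on which /p'/ differs from /ð/ — are unchanged, so Root cannot have spread; the constituent is no larger than Supralaryngeal.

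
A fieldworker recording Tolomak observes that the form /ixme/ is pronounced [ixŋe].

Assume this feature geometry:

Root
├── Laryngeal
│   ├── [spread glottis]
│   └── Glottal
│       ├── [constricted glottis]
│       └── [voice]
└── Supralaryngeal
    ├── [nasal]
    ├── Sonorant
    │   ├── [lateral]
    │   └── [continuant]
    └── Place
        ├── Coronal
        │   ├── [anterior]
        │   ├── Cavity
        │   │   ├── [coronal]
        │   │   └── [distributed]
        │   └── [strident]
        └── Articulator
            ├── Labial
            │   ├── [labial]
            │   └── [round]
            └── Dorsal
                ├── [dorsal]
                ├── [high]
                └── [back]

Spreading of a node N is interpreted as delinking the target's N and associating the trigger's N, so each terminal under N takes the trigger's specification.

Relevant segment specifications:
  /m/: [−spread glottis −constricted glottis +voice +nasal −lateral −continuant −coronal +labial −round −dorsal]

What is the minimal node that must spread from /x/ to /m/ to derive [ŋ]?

The alternation /m/ → [ŋ] changes [labial], [round], [dorsal], [high], [back] and nothing else.
These terminals are all dominated by Articulator, and no proper subconstituent of Articulator covers them all; Articulator is their lowest common ancestor.
Spreading Articulator from /x/ overwrites each of those terminals with /x/'s values, yielding exactly [ŋ].
[nasal], [continuant] stay as in /m/ although /x/ differs there, so no node dominating them spread; among the remaining candidates Articulator is the lowest that derives the output.

Articulator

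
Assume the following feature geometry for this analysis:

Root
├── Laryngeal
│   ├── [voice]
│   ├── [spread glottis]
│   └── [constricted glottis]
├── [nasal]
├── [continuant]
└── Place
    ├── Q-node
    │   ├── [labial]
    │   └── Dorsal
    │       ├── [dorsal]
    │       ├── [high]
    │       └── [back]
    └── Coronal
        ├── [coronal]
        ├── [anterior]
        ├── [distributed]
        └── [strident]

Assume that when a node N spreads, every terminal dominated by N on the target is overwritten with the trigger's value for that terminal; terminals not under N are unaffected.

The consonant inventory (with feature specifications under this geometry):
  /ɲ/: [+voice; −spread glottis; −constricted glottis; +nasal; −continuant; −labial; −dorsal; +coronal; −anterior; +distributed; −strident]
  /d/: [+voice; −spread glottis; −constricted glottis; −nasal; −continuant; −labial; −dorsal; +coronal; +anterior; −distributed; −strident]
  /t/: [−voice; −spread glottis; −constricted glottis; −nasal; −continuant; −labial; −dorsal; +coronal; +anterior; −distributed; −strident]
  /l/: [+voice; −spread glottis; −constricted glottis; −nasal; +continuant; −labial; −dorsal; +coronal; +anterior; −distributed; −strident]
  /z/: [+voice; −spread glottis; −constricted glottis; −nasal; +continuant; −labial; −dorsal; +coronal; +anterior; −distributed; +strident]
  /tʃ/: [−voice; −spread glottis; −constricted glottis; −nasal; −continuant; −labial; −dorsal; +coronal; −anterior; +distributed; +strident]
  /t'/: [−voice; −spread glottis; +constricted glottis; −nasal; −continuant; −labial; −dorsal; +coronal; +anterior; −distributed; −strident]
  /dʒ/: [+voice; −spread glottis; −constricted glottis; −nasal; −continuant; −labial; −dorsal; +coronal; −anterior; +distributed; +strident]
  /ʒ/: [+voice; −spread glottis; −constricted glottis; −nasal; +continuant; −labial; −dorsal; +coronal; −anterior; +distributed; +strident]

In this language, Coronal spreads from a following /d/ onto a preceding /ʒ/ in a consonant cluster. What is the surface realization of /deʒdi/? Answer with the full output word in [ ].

[deldi]

Coronal immediately or transitively dominates [coronal], [anterior], [distributed], [strident].
The target acquires /d/'s values for everything under Coronal — [+coronal], [+anterior], [−distributed], [−strident] — while keeping its own [voice], [spread glottis], [constricted glottis], ….
Among the inventory, only /l/ has exactly this specification, giving the surface form [deldi].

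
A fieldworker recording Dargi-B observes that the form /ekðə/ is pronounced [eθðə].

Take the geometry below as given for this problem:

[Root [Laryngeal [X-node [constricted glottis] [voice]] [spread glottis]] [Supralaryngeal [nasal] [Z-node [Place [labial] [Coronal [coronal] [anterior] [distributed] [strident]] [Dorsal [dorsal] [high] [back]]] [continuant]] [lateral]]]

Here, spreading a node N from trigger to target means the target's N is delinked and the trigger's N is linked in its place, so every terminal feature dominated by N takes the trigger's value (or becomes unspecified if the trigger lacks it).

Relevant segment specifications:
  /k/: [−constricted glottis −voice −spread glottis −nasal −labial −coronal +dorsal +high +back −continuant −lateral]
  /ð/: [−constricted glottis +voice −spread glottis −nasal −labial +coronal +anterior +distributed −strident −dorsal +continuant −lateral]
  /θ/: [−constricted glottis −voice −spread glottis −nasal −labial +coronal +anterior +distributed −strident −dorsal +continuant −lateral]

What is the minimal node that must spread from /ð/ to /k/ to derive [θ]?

Feature comparison: [continuant], [coronal], [anterior], [distributed], [strident], [dorsal], [high], [back] differ between /k/ and [θ]; the remaining terminals match.
The smallest constituent containing every changed terminal is Z-node — each of its daughters lacks at least one of the affected features.
If Z-node spreads, every terminal under it takes /ð/'s value, producing [θ] as observed.
[voice], a feature on which the two segments disagree outside Z-node, is unchanged — nothing dominating it spread, and Z-node is the minimal sufficient constituent.

Z-node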